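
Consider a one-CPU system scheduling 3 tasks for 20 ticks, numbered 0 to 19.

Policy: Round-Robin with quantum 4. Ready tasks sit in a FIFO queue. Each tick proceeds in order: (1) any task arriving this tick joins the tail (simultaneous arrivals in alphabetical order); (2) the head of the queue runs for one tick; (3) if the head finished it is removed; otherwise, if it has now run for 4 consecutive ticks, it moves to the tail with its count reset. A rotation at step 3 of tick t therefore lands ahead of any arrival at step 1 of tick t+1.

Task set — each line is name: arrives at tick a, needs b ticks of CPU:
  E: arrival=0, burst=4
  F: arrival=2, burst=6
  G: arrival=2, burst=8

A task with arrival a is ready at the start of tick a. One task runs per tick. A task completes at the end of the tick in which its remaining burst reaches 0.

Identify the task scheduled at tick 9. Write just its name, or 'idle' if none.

running at tick 9 = G

t=0: queue=[E] q_used=0 → run E
t=1: queue=[E] q_used=1 → run E
t=2: queue=[E,F,G] q_used=2 → run E
t=3: queue=[E,F,G] q_used=3 → run E
t=4: queue=[F,G] q_used=0 → run F
t=5: queue=[F,G] q_used=1 → run F
t=6: queue=[F,G] q_used=2 → run F
t=7: queue=[F,G] q_used=3 → run F
t=8: queue=[G,F] q_used=0 → run G
t=9: queue=[G,F] q_used=1 → run G
t=10: queue=[G,F] q_used=2 → run G
t=11: queue=[G,F] q_used=3 → run G
t=12: queue=[F,G] q_used=0 → run F
t=13: queue=[F,G] q_used=1 → run F
t=14: queue=[G] q_used=0 → run G
t=15: queue=[G] q_used=1 → run G
t=16: queue=[G] q_used=2 → run G
t=17: queue=[G] q_used=3 → run G
t=18: (idle)
t=19: (idle)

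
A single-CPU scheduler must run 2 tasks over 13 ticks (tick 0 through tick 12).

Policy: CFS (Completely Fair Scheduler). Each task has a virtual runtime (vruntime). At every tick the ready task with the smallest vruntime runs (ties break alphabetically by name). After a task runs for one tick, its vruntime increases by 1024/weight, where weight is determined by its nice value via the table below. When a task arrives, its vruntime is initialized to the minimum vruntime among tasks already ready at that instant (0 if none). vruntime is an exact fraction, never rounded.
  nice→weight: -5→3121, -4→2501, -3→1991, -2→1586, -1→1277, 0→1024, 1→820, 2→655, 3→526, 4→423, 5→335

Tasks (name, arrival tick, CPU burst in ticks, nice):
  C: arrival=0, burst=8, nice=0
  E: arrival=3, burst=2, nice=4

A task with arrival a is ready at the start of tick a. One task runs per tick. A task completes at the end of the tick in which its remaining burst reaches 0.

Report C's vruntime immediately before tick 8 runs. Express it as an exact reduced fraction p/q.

vruntime(C, start of tick 8) = 6/1

t=0: vr[C=0] → run C
t=1: vr[C=1] → run C
t=2: vr[C=2] → run C
t=3: vr[C=3 E=3] → run C
t=4: vr[C=4 E=3] → run E
t=5: vr[C=4 E=2293/423] → run C
t=6: vr[C=5 E=2293/423] → run C
t=7: vr[C=6 E=2293/423] → run E
t=8: vr[C=6] → run C
t=9: vr[C=7] → run C
t=10: (idle)
t=11: (idle)
t=12: (idle)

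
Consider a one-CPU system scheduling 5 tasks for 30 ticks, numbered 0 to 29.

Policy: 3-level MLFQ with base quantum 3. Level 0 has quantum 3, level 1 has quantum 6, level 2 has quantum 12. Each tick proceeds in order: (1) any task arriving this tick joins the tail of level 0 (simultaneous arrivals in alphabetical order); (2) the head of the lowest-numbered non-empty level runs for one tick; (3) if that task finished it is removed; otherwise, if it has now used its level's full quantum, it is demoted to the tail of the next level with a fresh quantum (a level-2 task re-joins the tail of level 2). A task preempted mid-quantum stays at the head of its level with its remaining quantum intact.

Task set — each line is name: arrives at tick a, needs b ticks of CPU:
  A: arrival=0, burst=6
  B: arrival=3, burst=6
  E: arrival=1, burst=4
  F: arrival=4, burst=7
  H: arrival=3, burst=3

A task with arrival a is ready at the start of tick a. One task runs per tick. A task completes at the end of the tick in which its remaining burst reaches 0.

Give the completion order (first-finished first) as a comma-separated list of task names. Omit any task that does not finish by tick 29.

t=0: L0/L1/L2 = A/-/- → run A
t=1: L0/L1/L2 = AE/-/- → run A
t=2: L0/L1/L2 = AE/-/- → run A
t=3: L0/L1/L2 = EBH/A/- → run E
t=4: L0/L1/L2 = EBHF/A/- → run E
t=5: L0/L1/L2 = EBHF/A/- → run E
t=6: L0/L1/L2 = BHF/AE/- → run B
t=7: L0/L1/L2 = BHF/AE/- → run B
t=8: L0/L1/L2 = BHF/AE/- → run B
t=9: L0/L1/L2 = HF/AEB/- → run H
t=10: L0/L1/L2 = HF/AEB/- → run H
t=11: L0/L1/L2 = HF/AEB/- → run H
t=12: L0/L1/L2 = F/AEB/- → run F
t=13: L0/L1/L2 = F/AEB/- → run F
t=14: L0/L1/L2 = F/AEB/- → run F
t=15: L0/L1/L2 = -/AEBF/- → run A
t=16: L0/L1/L2 = -/AEBF/- → run A
t=17: L0/L1/L2 = -/AEBF/- → run A
t=18: L0/L1/L2 = -/EBF/- → run E
t=19: L0/L1/L2 = -/BF/- → run B
t=20: L0/L1/L2 = -/BF/- → run B
t=21: L0/L1/L2 = -/BF/- → run B
t=22: L0/L1/L2 = -/F/- → run F
t=23: L0/L1/L2 = -/F/- → run F
t=24: L0/L1/L2 = -/F/- → run F
t=25: L0/L1/L2 = -/F/- → run F
t=26: (idle)
t=27: (idle)
t=28: (idle)
t=29: (idle)

completion order = H, A, E, B, F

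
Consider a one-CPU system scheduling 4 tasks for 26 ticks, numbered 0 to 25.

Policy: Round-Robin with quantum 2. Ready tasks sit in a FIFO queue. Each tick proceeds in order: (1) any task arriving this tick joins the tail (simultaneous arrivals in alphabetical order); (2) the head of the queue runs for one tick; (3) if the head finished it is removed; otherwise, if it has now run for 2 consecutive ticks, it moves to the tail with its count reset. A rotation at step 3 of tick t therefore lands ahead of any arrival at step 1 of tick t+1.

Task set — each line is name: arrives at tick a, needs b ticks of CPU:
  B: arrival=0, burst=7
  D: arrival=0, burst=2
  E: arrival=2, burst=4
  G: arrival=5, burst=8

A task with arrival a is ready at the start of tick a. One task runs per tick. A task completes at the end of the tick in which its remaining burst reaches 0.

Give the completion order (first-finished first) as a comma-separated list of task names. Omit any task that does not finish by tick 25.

completion order = D, E, B, G

t=0: queue=[B,D] q_used=0 → run B
t=1: queue=[B,D] q_used=1 → run B
t=2: queue=[D,B,E] q_used=0 → run D
t=3: queue=[D,B,E] q_used=1 → run D
t=4: queue=[B,E] q_used=0 → run B
t=5: queue=[B,E,G] q_used=1 → run B
t=6: queue=[E,G,B] q_used=0 → run E
t=7: queue=[E,G,B] q_used=1 → run E
t=8: queue=[G,B,E] q_used=0 → run G
t=9: queue=[G,B,E] q_used=1 → run G
t=10: queue=[B,E,G] q_used=0 → run B
t=11: queue=[B,E,G] q_used=1 → run B
t=12: queue=[E,G,B] q_used=0 → run E
t=13: queue=[E,G,B] q_used=1 → run E
t=14: queue=[G,B] q_used=0 → run G
t=15: queue=[G,B] q_used=1 → run G
t=16: queue=[B,G] q_used=0 → run B
t=17: queue=[G] q_used=0 → run G
t=18: queue=[G] q_used=1 → run G
t=19: queue=[G] q_used=0 → run G
t=20: queue=[G] q_used=1 → run G
t=21: (idle)
t=22: (idle)
t=23: (idle)
t=24: (idle)
t=25: (idle)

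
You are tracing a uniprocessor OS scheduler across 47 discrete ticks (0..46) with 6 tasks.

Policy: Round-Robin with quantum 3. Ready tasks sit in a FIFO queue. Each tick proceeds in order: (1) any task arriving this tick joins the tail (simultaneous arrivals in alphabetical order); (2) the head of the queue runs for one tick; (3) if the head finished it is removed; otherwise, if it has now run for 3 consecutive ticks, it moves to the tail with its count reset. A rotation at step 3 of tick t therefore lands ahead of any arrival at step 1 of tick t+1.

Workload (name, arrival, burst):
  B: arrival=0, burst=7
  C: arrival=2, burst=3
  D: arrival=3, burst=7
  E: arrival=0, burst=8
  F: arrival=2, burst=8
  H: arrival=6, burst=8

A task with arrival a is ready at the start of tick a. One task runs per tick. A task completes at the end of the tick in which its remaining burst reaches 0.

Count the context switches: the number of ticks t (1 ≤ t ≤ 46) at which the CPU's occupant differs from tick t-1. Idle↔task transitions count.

t=0: queue=[B,E] q_used=0 → run B
t=1: queue=[B,E] q_used=1 → run B
t=2: queue=[B,E,C,F] q_used=2 → run B
t=3: queue=[E,C,F,B,D] q_used=0 → run E
t=4: queue=[E,C,F,B,D] q_used=1 → run E
t=5: queue=[E,C,F,B,D] q_used=2 → run E
t=6: queue=[C,F,B,D,E,H] q_used=0 → run C
t=7: queue=[C,F,B,D,E,H] q_used=1 → run C
t=8: queue=[C,F,B,D,E,H] q_used=2 → run C
t=9: queue=[F,B,D,E,H] q_used=0 → run F
t=10: queue=[F,B,D,E,H] q_used=1 → run F
t=11: queue=[F,B,D,E,H] q_used=2 → run F
t=12: queue=[B,D,E,H,F] q_used=0 → run B
t=13: queue=[B,D,E,H,F] q_used=1 → run B
t=14: queue=[B,D,E,H,F] q_used=2 → run B
t=15: queue=[D,E,H,F,B] q_used=0 → run D
t=16: queue=[D,E,H,F,B] q_used=1 → run D
t=17: queue=[D,E,H,F,B] q_used=2 → run D
t=18: queue=[E,H,F,B,D] q_used=0 → run E
t=19: queue=[E,H,F,B,D] q_used=1 → run E
t=20: queue=[E,H,F,B,D] q_used=2 → run E
t=21: queue=[H,F,B,D,E] q_used=0 → run H
t=22: queue=[H,F,B,D,E] q_used=1 → run H
t=23: queue=[H,F,B,D,E] q_used=2 → run H
t=24: queue=[F,B,D,E,H] q_used=0 → run F
t=25: queue=[F,B,D,E,H] q_used=1 → run F
t=26: queue=[F,B,D,E,H] q_used=2 → run F
t=27: queue=[B,D,E,H,F] q_used=0 → run B
t=28: queue=[D,E,H,F] q_used=0 → run D
t=29: queue=[D,E,H,F] q_used=1 → run D
t=30: queue=[D,E,H,F] q_used=2 → run D
t=31: queue=[E,H,F,D] q_used=0 → run E
t=32: queue=[E,H,F,D] q_used=1 → run E
t=33: queue=[H,F,D] q_used=0 → run H
t=34: queue=[H,F,D] q_used=1 → run H
t=35: queue=[H,F,D] q_used=2 → run H
t=36: queue=[F,D,H] q_used=0 → run F
t=37: queue=[F,D,H] q_used=1 → run F
t=38: queue=[D,H] q_used=0 → run D
t=39: queue=[H] q_used=0 → run H
t=40: queue=[H] q_used=1 → run H
t=41: (idle)
t=42: (idle)
t=43: (idle)
t=44: (idle)
t=45: (idle)
t=46: (idle)

context switches = 16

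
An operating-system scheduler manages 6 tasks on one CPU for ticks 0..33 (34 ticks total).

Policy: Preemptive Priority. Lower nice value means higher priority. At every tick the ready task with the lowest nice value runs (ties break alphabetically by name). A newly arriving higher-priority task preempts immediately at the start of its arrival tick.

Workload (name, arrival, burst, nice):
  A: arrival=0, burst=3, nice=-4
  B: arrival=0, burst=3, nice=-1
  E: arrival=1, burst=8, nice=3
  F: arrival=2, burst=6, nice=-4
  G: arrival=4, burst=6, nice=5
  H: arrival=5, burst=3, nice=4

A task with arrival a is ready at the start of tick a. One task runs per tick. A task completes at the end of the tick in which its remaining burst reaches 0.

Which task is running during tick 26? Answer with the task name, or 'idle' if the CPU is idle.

t=0: ready={A,B} → run A
t=1: ready={A,B,E} → run A
t=2: ready={A,B,E,F} → run A
t=3: ready={B,E,F} → run F
t=4: ready={B,E,F,G} → run F
t=5: ready={B,E,F,G,H} → run F
t=6: ready={B,E,F,G,H} → run F
t=7: ready={B,E,F,G,H} → run F
t=8: ready={B,E,F,G,H} → run F
t=9: ready={B,E,G,H} → run B
t=10: ready={B,E,G,H} → run B
t=11: ready={B,E,G,H} → run B
t=12: ready={E,G,H} → run E
t=13: ready={E,G,H} → run E
t=14: ready={E,G,H} → run E
t=15: ready={E,G,H} → run E
t=16: ready={E,G,H} → run E
t=17: ready={E,G,H} → run E
t=18: ready={E,G,H} → run E
t=19: ready={E,G,H} → run E
t=20: ready={G,H} → run H
t=21: ready={G,H} → run H
t=22: ready={G,H} → run H
t=23: ready={G} → run G
t=24: ready={G} → run G
t=25: ready={G} → run G
t=26: ready={G} → run G
t=27: ready={G} → run G
t=28: ready={G} → run G
t=29: (idle)
t=30: (idle)
t=31: (idle)
t=32: (idle)
t=33: (idle)

running at tick 26 = G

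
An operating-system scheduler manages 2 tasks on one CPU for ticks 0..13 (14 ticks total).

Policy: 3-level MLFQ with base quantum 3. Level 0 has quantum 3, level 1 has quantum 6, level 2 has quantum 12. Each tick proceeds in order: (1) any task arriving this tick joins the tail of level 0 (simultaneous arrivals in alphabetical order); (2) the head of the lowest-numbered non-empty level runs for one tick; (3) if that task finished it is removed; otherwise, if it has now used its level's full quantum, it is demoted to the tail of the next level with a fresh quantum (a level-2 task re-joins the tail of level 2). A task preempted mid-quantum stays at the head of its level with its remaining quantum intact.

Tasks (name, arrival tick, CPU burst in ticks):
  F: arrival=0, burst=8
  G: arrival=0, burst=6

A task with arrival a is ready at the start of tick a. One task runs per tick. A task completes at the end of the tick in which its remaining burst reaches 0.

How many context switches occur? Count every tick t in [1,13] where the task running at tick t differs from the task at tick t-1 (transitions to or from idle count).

context switches = 3

t=0: L0/L1/L2 = FG/-/- → run F
t=1: L0/L1/L2 = FG/-/- → run F
t=2: L0/L1/L2 = FG/-/- → run F
t=3: L0/L1/L2 = G/F/- → run G
t=4: L0/L1/L2 = G/F/- → run G
t=5: L0/L1/L2 = G/F/- → run G
t=6: L0/L1/L2 = -/FG/- → run F
t=7: L0/L1/L2 = -/FG/- → run F
t=8: L0/L1/L2 = -/FG/- → run F
t=9: L0/L1/L2 = -/FG/- → run F
t=10: L0/L1/L2 = -/FG/- → run F
t=11: L0/L1/L2 = -/G/- → run G
t=12: L0/L1/L2 = -/G/- → run G
t=13: L0/L1/L2 = -/G/- → run G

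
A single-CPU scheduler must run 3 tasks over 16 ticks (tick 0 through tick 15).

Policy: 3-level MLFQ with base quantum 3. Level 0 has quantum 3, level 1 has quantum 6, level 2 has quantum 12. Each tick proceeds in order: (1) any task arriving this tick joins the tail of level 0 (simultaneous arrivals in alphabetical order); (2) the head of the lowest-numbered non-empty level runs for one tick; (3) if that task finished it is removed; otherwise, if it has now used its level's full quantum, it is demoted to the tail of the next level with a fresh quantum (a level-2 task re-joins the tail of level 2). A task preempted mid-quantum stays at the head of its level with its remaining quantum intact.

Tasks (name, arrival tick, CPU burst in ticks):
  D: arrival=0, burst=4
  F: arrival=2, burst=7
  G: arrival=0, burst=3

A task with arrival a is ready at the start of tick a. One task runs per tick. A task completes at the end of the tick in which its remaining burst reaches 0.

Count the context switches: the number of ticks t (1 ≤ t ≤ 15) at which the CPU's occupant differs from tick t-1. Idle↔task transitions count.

context switches = 5

t=0: L0/L1/L2 = DG/-/- → run D
t=1: L0/L1/L2 = DG/-/- → run D
t=2: L0/L1/L2 = DGF/-/- → run D
t=3: L0/L1/L2 = GF/D/- → run G
t=4: L0/L1/L2 = GF/D/- → run G
t=5: L0/L1/L2 = GF/D/- → run G
t=6: L0/L1/L2 = F/D/- → run F
t=7: L0/L1/L2 = F/D/- → run F
t=8: L0/L1/L2 = F/D/- → run F
t=9: L0/L1/L2 = -/DF/- → run D
t=10: L0/L1/L2 = -/F/- → run F
t=11: L0/L1/L2 = -/F/- → run F
t=12: L0/L1/L2 = -/F/- → run F
t=13: L0/L1/L2 = -/F/- → run F
t=14: (idle)
t=15: (idle)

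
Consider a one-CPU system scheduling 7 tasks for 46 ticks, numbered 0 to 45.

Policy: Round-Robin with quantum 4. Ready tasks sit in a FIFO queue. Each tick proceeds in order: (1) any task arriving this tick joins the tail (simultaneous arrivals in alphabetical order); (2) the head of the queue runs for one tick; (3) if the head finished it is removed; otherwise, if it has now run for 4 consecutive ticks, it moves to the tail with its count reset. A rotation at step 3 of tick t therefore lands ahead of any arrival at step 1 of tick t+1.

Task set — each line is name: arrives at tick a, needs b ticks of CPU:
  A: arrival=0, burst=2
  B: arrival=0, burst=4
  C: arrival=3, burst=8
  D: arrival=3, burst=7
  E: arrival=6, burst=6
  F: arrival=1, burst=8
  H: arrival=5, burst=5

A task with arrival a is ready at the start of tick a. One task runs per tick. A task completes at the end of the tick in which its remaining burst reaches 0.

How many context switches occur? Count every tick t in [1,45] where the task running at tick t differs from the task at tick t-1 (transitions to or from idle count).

context switches = 12

t=0: queue=[A,B] q_used=0 → run A
t=1: queue=[A,B,F] q_used=1 → run A
t=2: queue=[B,F] q_used=0 → run B
t=3: queue=[B,F,C,D] q_used=1 → run B
t=4: queue=[B,F,C,D] q_used=2 → run B
t=5: queue=[B,F,C,D,H] q_used=3 → run B
t=6: queue=[F,C,D,H,E] q_used=0 → run F
t=7: queue=[F,C,D,H,E] q_used=1 → run F
t=8: queue=[F,C,D,H,E] q_used=2 → run F
t=9: queue=[F,C,D,H,E] q_used=3 → run F
t=10: queue=[C,D,H,E,F] q_used=0 → run C
t=11: queue=[C,D,H,E,F] q_used=1 → run C
t=12: queue=[C,D,H,E,F] q_used=2 → run C
t=13: queue=[C,D,H,E,F] q_used=3 → run C
t=14: queue=[D,H,E,F,C] q_used=0 → run D
t=15: queue=[D,H,E,F,C] q_used=1 → run D
t=16: queue=[D,H,E,F,C] q_used=2 → run D
t=17: queue=[D,H,E,F,C] q_used=3 → run D
t=18: queue=[H,E,F,C,D] q_used=0 → run H
t=19: queue=[H,E,F,C,D] q_used=1 → run H
t=20: queue=[H,E,F,C,D] q_used=2 → run H
t=21: queue=[H,E,F,C,D] q_used=3 → run H
t=22: queue=[E,F,C,D,H] q_used=0 → run E
t=23: queue=[E,F,C,D,H] q_used=1 → run E
t=24: queue=[E,F,C,D,H] q_used=2 → run E
t=25: queue=[E,F,C,D,H] q_used=3 → run E
t=26: queue=[F,C,D,H,E] q_used=0 → run F
t=27: queue=[F,C,D,H,E] q_used=1 → run F
t=28: queue=[F,C,D,H,E] q_used=2 → run F
t=29: queue=[F,C,D,H,E] q_used=3 → run F
t=30: queue=[C,D,H,E] q_used=0 → run C
t=31: queue=[C,D,H,E] q_used=1 → run C
t=32: queue=[C,D,H,E] q_used=2 → run C
t=33: queue=[C,D,H,E] q_used=3 → run C
t=34: queue=[D,H,E] q_used=0 → run D
t=35: queue=[D,H,E] q_used=1 → run D
t=36: queue=[D,H,E] q_used=2 → run D
t=37: queue=[H,E] q_used=0 → run H
t=38: queue=[E] q_used=0 → run E
t=39: queue=[E] q_used=1 → run E
t=40: (idle)
t=41: (idle)
t=42: (idle)
t=43: (idle)
t=44: (idle)
t=45: (idle)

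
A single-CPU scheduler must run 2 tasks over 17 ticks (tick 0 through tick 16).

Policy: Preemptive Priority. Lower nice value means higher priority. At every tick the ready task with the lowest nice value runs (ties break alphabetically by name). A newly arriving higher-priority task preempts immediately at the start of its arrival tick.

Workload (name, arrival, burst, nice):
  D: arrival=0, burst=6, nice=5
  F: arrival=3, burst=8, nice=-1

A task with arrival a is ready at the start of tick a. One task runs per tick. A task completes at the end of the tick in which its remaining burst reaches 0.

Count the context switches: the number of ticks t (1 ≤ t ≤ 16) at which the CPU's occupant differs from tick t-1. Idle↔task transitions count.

context switches = 3

t=0: ready={D} → run D
t=1: ready={D} → run D
t=2: ready={D} → run D
t=3: ready={D,F} → run F
t=4: ready={D,F} → run F
t=5: ready={D,F} → run F
t=6: ready={D,F} → run F
t=7: ready={D,F} → run F
t=8: ready={D,F} → run F
t=9: ready={D,F} → run F
t=10: ready={D,F} → run F
t=11: ready={D} → run D
t=12: ready={D} → run D
t=13: ready={D} → run D
t=14: (idle)
t=15: (idle)
t=16: (idle)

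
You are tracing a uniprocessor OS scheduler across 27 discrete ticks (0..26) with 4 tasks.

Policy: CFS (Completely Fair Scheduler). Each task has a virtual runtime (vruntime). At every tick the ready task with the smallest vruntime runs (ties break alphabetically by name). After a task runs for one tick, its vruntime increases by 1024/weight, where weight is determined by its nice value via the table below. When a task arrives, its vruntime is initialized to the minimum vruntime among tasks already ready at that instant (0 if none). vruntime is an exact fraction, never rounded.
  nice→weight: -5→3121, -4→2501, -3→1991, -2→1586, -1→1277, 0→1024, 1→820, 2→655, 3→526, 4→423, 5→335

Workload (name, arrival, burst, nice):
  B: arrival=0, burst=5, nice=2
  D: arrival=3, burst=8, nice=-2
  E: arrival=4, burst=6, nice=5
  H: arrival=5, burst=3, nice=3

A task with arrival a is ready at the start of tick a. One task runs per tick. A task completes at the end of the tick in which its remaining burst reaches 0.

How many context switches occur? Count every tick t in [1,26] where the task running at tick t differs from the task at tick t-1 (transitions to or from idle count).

context switches = 14

t=0: vr[B=0] → run B
t=1: vr[B=1024/655] → run B
t=2: vr[B=2048/655] → run B
t=3: vr[B=3072/655 D=3072/655] → run B
t=4: vr[B=4096/655 D=3072/655 E=3072/655] → run D
t=5: vr[B=4096/655 D=2771456/519415 E=3072/655 H=3072/655] → run E
t=6: vr[B=4096/655 D=2771456/519415 E=339968/43885 H=3072/655] → run H
t=7: vr[B=4096/655 D=2771456/519415 E=339968/43885 H=1143296/172265] → run D
t=8: vr[B=4096/655 D=3106816/519415 E=339968/43885 H=1143296/172265] → run D
t=9: vr[B=4096/655 D=3442176/519415 E=339968/43885 H=1143296/172265] → run B
t=10: vr[D=3442176/519415 E=339968/43885 H=1143296/172265] → run D
t=11: vr[D=3777536/519415 E=339968/43885 H=1143296/172265] → run H
t=12: vr[D=3777536/519415 E=339968/43885 H=1478656/172265] → run D
t=13: vr[D=4112896/519415 E=339968/43885 H=1478656/172265] → run E
t=14: vr[D=4112896/519415 E=474112/43885 H=1478656/172265] → run D
t=15: vr[D=4448256/519415 E=474112/43885 H=1478656/172265] → run D
t=16: vr[D=4783616/519415 E=474112/43885 H=1478656/172265] → run H
t=17: vr[D=4783616/519415 E=474112/43885] → run D
t=18: vr[E=474112/43885] → run E
t=19: vr[E=608256/43885] → run E
t=20: vr[E=148480/8777] → run E
t=21: vr[E=876544/43885] → run E
t=22: (idle)
t=23: (idle)
t=24: (idle)
t=25: (idle)
t=26: (idle)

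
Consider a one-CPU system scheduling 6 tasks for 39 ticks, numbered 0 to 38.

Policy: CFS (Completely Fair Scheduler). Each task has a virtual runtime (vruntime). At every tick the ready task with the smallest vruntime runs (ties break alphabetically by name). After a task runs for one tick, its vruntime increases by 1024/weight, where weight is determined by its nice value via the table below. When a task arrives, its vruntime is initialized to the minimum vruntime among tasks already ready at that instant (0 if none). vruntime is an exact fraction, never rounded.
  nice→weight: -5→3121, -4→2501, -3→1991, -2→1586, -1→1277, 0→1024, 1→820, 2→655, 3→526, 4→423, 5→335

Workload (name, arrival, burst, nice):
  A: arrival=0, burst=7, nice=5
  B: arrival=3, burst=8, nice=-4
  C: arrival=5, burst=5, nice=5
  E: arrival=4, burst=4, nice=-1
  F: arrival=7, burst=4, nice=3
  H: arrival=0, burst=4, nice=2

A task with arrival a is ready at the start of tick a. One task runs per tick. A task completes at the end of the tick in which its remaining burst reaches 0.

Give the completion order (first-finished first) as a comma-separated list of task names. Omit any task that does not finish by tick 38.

completion order = H, E, B, F, C, A

t=0: vr[A=0 H=0] → run A
t=1: vr[A=1024/335 H=0] → run H
t=2: vr[A=1024/335 H=1024/655] → run H
t=3: vr[A=1024/335 B=1024/335 H=2048/655] → run A
t=4: vr[A=2048/335 B=1024/335 E=1024/335 H=2048/655] → run B
t=5: vr[A=2048/335 B=2904064/837835 C=1024/335 E=1024/335 H=2048/655] → run C
t=6: vr[A=2048/335 B=2904064/837835 C=2048/335 E=1024/335 H=2048/655] → run E
t=7: vr[A=2048/335 B=2904064/837835 C=2048/335 E=1650688/427795 F=2048/655 H=2048/655] → run F
t=8: vr[A=2048/335 B=2904064/837835 C=2048/335 E=1650688/427795 F=873984/172265 H=2048/655] → run H
t=9: vr[A=2048/335 B=2904064/837835 C=2048/335 E=1650688/427795 F=873984/172265 H=3072/655] → run B
t=10: vr[A=2048/335 B=3247104/837835 C=2048/335 E=1650688/427795 F=873984/172265 H=3072/655] → run E
t=11: vr[A=2048/335 B=3247104/837835 C=2048/335 E=1993728/427795 F=873984/172265 H=3072/655] → run B
t=12: vr[A=2048/335 B=3590144/837835 C=2048/335 E=1993728/427795 F=873984/172265 H=3072/655] → run B
t=13: vr[A=2048/335 B=3933184/837835 C=2048/335 E=1993728/427795 F=873984/172265 H=3072/655] → run E
t=14: vr[A=2048/335 B=3933184/837835 C=2048/335 E=2336768/427795 F=873984/172265 H=3072/655] → run H
t=15: vr[A=2048/335 B=3933184/837835 C=2048/335 E=2336768/427795 F=873984/172265] → run B
t=16: vr[A=2048/335 B=4276224/837835 C=2048/335 E=2336768/427795 F=873984/172265] → run F
t=17: vr[A=2048/335 B=4276224/837835 C=2048/335 E=2336768/427795 F=1209344/172265] → run B
t=18: vr[A=2048/335 B=4619264/837835 C=2048/335 E=2336768/427795 F=1209344/172265] → run E
t=19: vr[A=2048/335 B=4619264/837835 C=2048/335 F=1209344/172265] → run B
t=20: vr[A=2048/335 B=4962304/837835 C=2048/335 F=1209344/172265] → run B
t=21: vr[A=2048/335 C=2048/335 F=1209344/172265] → run A
t=22: vr[A=3072/335 C=2048/335 F=1209344/172265] → run C
t=23: vr[A=3072/335 C=3072/335 F=1209344/172265] → run F
t=24: vr[A=3072/335 C=3072/335 F=1544704/172265] → run F
t=25: vr[A=3072/335 C=3072/335] → run A
t=26: vr[A=4096/335 C=3072/335] → run C
t=27: vr[A=4096/335 C=4096/335] → run A
t=28: vr[A=1024/67 C=4096/335] → run C
t=29: vr[A=1024/67 C=1024/67] → run A
t=30: vr[A=6144/335 C=1024/67] → run C
t=31: vr[A=6144/335] → run A
t=32: (idle)
t=33: (idle)
t=34: (idle)
t=35: (idle)
t=36: (idle)
t=37: (idle)
t=38: (idle)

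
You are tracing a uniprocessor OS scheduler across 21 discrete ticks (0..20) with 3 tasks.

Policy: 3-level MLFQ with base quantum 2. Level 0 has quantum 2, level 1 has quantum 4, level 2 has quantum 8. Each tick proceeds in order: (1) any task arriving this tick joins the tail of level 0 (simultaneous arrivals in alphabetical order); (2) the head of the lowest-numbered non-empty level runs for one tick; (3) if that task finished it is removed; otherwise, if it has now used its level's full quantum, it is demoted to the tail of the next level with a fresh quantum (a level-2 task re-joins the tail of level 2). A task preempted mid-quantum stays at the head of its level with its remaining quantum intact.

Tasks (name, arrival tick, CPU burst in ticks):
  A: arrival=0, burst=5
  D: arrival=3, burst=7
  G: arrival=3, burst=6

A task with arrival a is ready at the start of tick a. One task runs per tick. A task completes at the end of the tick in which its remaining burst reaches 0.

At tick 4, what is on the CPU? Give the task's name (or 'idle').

t=0: L0/L1/L2 = A/-/- → run A
t=1: L0/L1/L2 = A/-/- → run A
t=2: L0/L1/L2 = -/A/- → run A
t=3: L0/L1/L2 = DG/A/- → run D
t=4: L0/L1/L2 = DG/A/- → run D
t=5: L0/L1/L2 = G/AD/- → run G
t=6: L0/L1/L2 = G/AD/- → run G
t=7: L0/L1/L2 = -/ADG/- → run A
t=8: L0/L1/L2 = -/ADG/- → run A
t=9: L0/L1/L2 = -/DG/- → run D
t=10: L0/L1/L2 = -/DG/- → run D
t=11: L0/L1/L2 = -/DG/- → run D
t=12: L0/L1/L2 = -/DG/- → run D
t=13: L0/L1/L2 = -/G/D → run G
t=14: L0/L1/L2 = -/G/D → run G
t=15: L0/L1/L2 = -/G/D → run G
t=16: L0/L1/L2 = -/G/D → run G
t=17: L0/L1/L2 = -/-/D → run D
t=18: (idle)
t=19: (idle)
t=20: (idle)

running at tick 4 = D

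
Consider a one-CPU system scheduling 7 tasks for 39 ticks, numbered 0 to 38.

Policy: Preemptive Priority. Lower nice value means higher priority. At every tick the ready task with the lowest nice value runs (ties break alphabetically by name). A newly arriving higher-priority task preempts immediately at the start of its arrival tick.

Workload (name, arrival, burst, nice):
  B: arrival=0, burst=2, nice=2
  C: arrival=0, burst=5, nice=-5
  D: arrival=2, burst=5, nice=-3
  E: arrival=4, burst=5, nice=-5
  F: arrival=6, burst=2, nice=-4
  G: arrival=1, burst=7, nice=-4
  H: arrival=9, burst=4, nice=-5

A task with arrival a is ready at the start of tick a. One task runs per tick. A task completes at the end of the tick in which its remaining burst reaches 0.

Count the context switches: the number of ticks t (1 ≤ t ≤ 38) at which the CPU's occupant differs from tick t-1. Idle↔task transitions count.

context switches = 7

t=0: ready={B,C} → run C
t=1: ready={B,C,G} → run C
t=2: ready={B,C,D,G} → run C
t=3: ready={B,C,D,G} → run C
t=4: ready={B,C,D,E,G} → run C
t=5: ready={B,D,E,G} → run E
t=6: ready={B,D,E,F,G} → run E
t=7: ready={B,D,E,F,G} → run E
t=8: ready={B,D,E,F,G} → run E
t=9: ready={B,D,E,F,G,H} → run E
t=10: ready={B,D,F,G,H} → run H
t=11: ready={B,D,F,G,H} → run H
t=12: ready={B,D,F,G,H} → run H
t=13: ready={B,D,F,G,H} → run H
t=14: ready={B,D,F,G} → run F
t=15: ready={B,D,F,G} → run F
t=16: ready={B,D,G} → run G
t=17: ready={B,D,G} → run G
t=18: ready={B,D,G} → run G
t=19: ready={B,D,G} → run G
t=20: ready={B,D,G} → run G
t=21: ready={B,D,G} → run G
t=22: ready={B,D,G} → run G
t=23: ready={B,D} → run D
t=24: ready={B,D} → run D
t=25: ready={B,D} → run D
t=26: ready={B,D} → run D
t=27: ready={B,D} → run D
t=28: ready={B} → run B
t=29: ready={B} → run B
t=30: (idle)
t=31: (idle)
t=32: (idle)
t=33: (idle)
t=34: (idle)
t=35: (idle)
t=36: (idle)
t=37: (idle)
t=38: (idle)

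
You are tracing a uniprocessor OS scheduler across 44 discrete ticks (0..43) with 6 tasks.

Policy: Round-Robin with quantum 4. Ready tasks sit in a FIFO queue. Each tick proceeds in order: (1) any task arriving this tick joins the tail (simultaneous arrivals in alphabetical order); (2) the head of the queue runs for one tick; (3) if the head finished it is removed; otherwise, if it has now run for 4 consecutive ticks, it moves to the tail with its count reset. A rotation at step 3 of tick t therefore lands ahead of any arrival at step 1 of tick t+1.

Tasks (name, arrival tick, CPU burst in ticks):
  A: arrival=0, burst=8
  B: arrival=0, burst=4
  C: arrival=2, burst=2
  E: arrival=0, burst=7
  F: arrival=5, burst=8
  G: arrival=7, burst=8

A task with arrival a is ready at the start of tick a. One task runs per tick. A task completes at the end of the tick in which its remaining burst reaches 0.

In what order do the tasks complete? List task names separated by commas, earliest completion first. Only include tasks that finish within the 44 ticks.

t=0: queue=[A,B,E] q_used=0 → run A
t=1: queue=[A,B,E] q_used=1 → run A
t=2: queue=[A,B,E,C] q_used=2 → run A
t=3: queue=[A,B,E,C] q_used=3 → run A
t=4: queue=[B,E,C,A] q_used=0 → run B
t=5: queue=[B,E,C,A,F] q_used=1 → run B
t=6: queue=[B,E,C,A,F] q_used=2 → run B
t=7: queue=[B,E,C,A,F,G] q_used=3 → run B
t=8: queue=[E,C,A,F,G] q_used=0 → run E
t=9: queue=[E,C,A,F,G] q_used=1 → run E
t=10: queue=[E,C,A,F,G] q_used=2 → run E
t=11: queue=[E,C,A,F,G] q_used=3 → run E
t=12: queue=[C,A,F,G,E] q_used=0 → run C
t=13: queue=[C,A,F,G,E] q_used=1 → run C
t=14: queue=[A,F,G,E] q_used=0 → run A
t=15: queue=[A,F,G,E] q_used=1 → run A
t=16: queue=[A,F,G,E] q_used=2 → run A
t=17: queue=[A,F,G,E] q_used=3 → run A
t=18: queue=[F,G,E] q_used=0 → run F
t=19: queue=[F,G,E] q_used=1 → run F
t=20: queue=[F,G,E] q_used=2 → run F
t=21: queue=[F,G,E] q_used=3 → run F
t=22: queue=[G,E,F] q_used=0 → run G
t=23: queue=[G,E,F] q_used=1 → run G
t=24: queue=[G,E,F] q_used=2 → run G
t=25: queue=[G,E,F] q_used=3 → run G
t=26: queue=[E,F,G] q_used=0 → run E
t=27: queue=[E,F,G] q_used=1 → run E
t=28: queue=[E,F,G] q_used=2 → run E
t=29: queue=[F,G] q_used=0 → run F
t=30: queue=[F,G] q_used=1 → run F
t=31: queue=[F,G] q_used=2 → run F
t=32: queue=[F,G] q_used=3 → run F
t=33: queue=[G] q_used=0 → run G
t=34: queue=[G] q_used=1 → run G
t=35: queue=[G] q_used=2 → run G
t=36: queue=[G] q_used=3 → run G
t=37: (idle)
t=38: (idle)
t=39: (idle)
t=40: (idle)
t=41: (idle)
t=42: (idle)
t=43: (idle)

completion order = B, C, A, E, F, G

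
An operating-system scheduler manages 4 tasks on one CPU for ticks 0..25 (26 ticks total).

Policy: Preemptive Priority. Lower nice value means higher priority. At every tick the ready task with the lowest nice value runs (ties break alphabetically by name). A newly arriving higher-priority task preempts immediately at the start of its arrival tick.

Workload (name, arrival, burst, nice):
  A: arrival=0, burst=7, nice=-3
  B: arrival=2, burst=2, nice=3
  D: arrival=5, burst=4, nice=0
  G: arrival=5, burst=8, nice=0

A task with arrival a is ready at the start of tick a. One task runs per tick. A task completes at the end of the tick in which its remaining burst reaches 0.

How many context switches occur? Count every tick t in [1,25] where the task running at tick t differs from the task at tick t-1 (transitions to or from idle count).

context switches = 4

t=0: ready={A} → run A
t=1: ready={A} → run A
t=2: ready={A,B} → run A
t=3: ready={A,B} → run A
t=4: ready={A,B} → run A
t=5: ready={A,B,D,G} → run A
t=6: ready={A,B,D,G} → run A
t=7: ready={B,D,G} → run D
t=8: ready={B,D,G} → run D
t=9: ready={B,D,G} → run D
t=10: ready={B,D,G} → run D
t=11: ready={B,G} → run G
t=12: ready={B,G} → run G
t=13: ready={B,G} → run G
t=14: ready={B,G} → run G
t=15: ready={B,G} → run G
t=16: ready={B,G} → run G
t=17: ready={B,G} → run G
t=18: ready={B,G} → run G
t=19: ready={B} → run B
t=20: ready={B} → run B
t=21: (idle)
t=22: (idle)
t=23: (idle)
t=24: (idle)
t=25: (idle)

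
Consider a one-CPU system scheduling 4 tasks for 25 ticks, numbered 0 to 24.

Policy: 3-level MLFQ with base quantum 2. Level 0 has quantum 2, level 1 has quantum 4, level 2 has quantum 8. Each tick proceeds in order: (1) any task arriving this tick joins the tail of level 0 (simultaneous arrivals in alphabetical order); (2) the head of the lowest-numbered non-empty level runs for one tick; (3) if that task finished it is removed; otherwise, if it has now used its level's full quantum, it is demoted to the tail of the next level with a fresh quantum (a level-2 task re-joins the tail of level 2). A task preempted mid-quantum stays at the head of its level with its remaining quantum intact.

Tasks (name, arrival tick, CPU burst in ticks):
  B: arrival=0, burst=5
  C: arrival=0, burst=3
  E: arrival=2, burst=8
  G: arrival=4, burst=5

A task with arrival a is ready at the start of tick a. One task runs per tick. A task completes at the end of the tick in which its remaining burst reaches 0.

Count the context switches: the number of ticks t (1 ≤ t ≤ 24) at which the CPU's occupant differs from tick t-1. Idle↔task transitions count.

context switches = 9

t=0: L0/L1/L2 = BC/-/- → run B
t=1: L0/L1/L2 = BC/-/- → run B
t=2: L0/L1/L2 = CE/B/- → run C
t=3: L0/L1/L2 = CE/B/- → run C
t=4: L0/L1/L2 = EG/BC/- → run E
t=5: L0/L1/L2 = EG/BC/- → run E
t=6: L0/L1/L2 = G/BCE/- → run G
t=7: L0/L1/L2 = G/BCE/- → run G
t=8: L0/L1/L2 = -/BCEG/- → run B
t=9: L0/L1/L2 = -/BCEG/- → run B
t=10: L0/L1/L2 = -/BCEG/- → run B
t=11: L0/L1/L2 = -/CEG/- → run C
t=12: L0/L1/L2 = -/EG/- → run E
t=13: L0/L1/L2 = -/EG/- → run E
t=14: L0/L1/L2 = -/EG/- → run E
t=15: L0/L1/L2 = -/EG/- → run E
t=16: L0/L1/L2 = -/G/E → run G
t=17: L0/L1/L2 = -/G/E → run G
t=18: L0/L1/L2 = -/G/E → run G
t=19: L0/L1/L2 = -/-/E → run E
t=20: L0/L1/L2 = -/-/E → run E
t=21: (idle)
t=22: (idle)
t=23: (idle)
t=24: (idle)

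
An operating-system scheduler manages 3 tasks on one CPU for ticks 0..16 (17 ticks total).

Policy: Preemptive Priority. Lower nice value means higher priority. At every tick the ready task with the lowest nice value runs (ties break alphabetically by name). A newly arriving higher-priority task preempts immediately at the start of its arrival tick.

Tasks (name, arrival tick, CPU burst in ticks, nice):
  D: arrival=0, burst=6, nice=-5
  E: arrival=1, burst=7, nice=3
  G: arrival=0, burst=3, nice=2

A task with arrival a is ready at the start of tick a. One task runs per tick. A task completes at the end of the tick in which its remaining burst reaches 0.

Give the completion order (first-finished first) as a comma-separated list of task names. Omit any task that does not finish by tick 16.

completion order = D, G, E

t=0: ready={D,G} → run D
t=1: ready={D,E,G} → run D
t=2: ready={D,E,G} → run D
t=3: ready={D,E,G} → run D
t=4: ready={D,E,G} → run D
t=5: ready={D,E,G} → run D
t=6: ready={E,G} → run G
t=7: ready={E,G} → run G
t=8: ready={E,G} → run G
t=9: ready={E} → run E
t=10: ready={E} → run E
t=11: ready={E} → run E
t=12: ready={E} → run E
t=13: ready={E} → run E
t=14: ready={E} → run E
t=15: ready={E} → run E
t=16: (idle)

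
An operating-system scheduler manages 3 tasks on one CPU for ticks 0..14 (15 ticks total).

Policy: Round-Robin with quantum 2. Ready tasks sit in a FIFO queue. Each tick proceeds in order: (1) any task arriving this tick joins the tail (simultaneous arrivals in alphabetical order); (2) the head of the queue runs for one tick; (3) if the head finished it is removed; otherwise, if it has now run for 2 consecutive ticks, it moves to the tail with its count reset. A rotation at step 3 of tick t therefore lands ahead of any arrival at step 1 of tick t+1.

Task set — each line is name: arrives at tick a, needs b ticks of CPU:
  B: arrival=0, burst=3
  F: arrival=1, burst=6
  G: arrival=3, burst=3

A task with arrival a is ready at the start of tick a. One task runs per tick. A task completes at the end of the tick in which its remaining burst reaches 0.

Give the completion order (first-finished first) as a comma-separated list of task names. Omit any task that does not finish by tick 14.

t=0: queue=[B] q_used=0 → run B
t=1: queue=[B,F] q_used=1 → run B
t=2: queue=[F,B] q_used=0 → run F
t=3: queue=[F,B,G] q_used=1 → run F
t=4: queue=[B,G,F] q_used=0 → run B
t=5: queue=[G,F] q_used=0 → run G
t=6: queue=[G,F] q_used=1 → run G
t=7: queue=[F,G] q_used=0 → run F
t=8: queue=[F,G] q_used=1 → run F
t=9: queue=[G,F] q_used=0 → run G
t=10: queue=[F] q_used=0 → run F
t=11: queue=[F] q_used=1 → run F
t=12: (idle)
t=13: (idle)
t=14: (idle)

completion order = B, G, F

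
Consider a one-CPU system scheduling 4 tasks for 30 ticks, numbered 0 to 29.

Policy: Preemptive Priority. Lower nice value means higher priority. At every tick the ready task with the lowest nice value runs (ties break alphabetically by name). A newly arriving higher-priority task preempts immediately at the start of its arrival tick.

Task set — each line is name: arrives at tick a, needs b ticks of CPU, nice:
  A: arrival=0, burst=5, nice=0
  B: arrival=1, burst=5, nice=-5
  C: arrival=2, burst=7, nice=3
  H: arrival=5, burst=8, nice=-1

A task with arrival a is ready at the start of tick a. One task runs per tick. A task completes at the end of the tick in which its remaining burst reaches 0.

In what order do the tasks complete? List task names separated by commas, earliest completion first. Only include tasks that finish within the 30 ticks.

t=0: ready={A} → run A
t=1: ready={A,B} → run B
t=2: ready={A,B,C} → run B
t=3: ready={A,B,C} → run B
t=4: ready={A,B,C} → run B
t=5: ready={A,B,C,H} → run B
t=6: ready={A,C,H} → run H
t=7: ready={A,C,H} → run H
t=8: ready={A,C,H} → run H
t=9: ready={A,C,H} → run H
t=10: ready={A,C,H} → run H
t=11: ready={A,C,H} → run H
t=12: ready={A,C,H} → run H
t=13: ready={A,C,H} → run H
t=14: ready={A,C} → run A
t=15: ready={A,C} → run A
t=16: ready={A,C} → run A
t=17: ready={A,C} → run A
t=18: ready={C} → run C
t=19: ready={C} → run C
t=20: ready={C} → run C
t=21: ready={C} → run C
t=22: ready={C} → run C
t=23: ready={C} → run C
t=24: ready={C} → run C
t=25: (idle)
t=26: (idle)
t=27: (idle)
t=28: (idle)
t=29: (idle)

completion order = B, H, A, C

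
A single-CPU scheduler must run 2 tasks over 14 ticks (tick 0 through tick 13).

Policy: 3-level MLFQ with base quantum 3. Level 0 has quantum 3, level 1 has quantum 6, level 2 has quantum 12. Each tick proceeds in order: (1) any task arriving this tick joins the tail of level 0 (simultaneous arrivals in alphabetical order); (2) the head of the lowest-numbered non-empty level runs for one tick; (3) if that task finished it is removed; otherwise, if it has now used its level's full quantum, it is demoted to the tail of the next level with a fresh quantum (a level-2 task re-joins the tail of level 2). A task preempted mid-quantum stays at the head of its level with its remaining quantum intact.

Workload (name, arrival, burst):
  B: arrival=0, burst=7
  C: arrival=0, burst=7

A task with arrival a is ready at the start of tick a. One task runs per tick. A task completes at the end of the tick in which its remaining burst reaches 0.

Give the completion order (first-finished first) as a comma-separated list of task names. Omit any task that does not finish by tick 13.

t=0: L0/L1/L2 = BC/-/- → run B
t=1: L0/L1/L2 = BC/-/- → run B
t=2: L0/L1/L2 = BC/-/- → run B
t=3: L0/L1/L2 = C/B/- → run C
t=4: L0/L1/L2 = C/B/- → run C
t=5: L0/L1/L2 = C/B/- → run C
t=6: L0/L1/L2 = -/BC/- → run B
t=7: L0/L1/L2 = -/BC/- → run B
t=8: L0/L1/L2 = -/BC/- → run B
t=9: L0/L1/L2 = -/BC/- → run B
t=10: L0/L1/L2 = -/C/- → run C
t=11: L0/L1/L2 = -/C/- → run C
t=12: L0/L1/L2 = -/C/- → run C
t=13: L0/L1/L2 = -/C/- → run C

completion order = B, C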